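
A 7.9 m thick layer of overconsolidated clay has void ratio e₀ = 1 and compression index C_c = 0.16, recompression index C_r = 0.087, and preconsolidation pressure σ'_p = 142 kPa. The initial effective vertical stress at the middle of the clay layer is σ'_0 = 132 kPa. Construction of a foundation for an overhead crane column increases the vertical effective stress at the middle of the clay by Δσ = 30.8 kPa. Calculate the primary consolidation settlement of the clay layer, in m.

Final effective stress: σ'_f = 132 + 30.8 = 162.8 kPa.
σ'_f = 162.8 > σ'_p = 142 kPa, so the stress path crosses the preconsolidation pressure — recompression up to σ'_p, then virgin compression beyond:
S_c = H/(1+e₀)·[C_r·log₁₀(σ'_p/σ'_0) + C_c·log₁₀(σ'_f/σ'_p)]
    = 7.9/2 × [0.087×log₁₀(142/132) + 0.16×log₁₀(162.8/142)]
    = 3.95 × [0.0027592 + 0.0094986] = 0.04842 m

S_c ≈ 0.0484 m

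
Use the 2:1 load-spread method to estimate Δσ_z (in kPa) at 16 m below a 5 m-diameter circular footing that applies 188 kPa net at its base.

Δσ_z ≈ 10.7 kPa

By the 2:1 method the load spreads at 1 horizontal : 2 vertical, so at depth z the loaded area has grown by z in each plan dimension:
Δσ ≈ qD²/(D+z)² = 188×5²/(5+16)² = 10.658 kPa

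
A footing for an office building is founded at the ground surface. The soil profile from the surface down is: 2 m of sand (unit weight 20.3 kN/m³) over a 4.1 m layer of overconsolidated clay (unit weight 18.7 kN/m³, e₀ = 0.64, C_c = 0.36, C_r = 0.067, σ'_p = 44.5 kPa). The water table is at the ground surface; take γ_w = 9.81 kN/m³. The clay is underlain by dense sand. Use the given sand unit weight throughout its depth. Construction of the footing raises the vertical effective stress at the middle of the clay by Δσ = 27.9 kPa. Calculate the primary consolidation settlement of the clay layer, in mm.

S_c ≈ 170 mm

Mid-depth of clay below the ground surface: z = 2 + 4.1/2 = 4.05 m.
Total vertical stress at mid-clay: σ_v = 20.3×2 + 18.7×2.05 = 78.935 kPa.
Pore pressure: u = 9.81×(4.05 − 0) = 39.73 kPa.
Initial effective stress: σ'_0 = σ_v − u = 78.935 − 39.73 = 39.205 kPa.
Final effective stress: σ'_f = 39.205 + 27.9 = 67.105 kPa.
σ'_f = 67.105 > σ'_p = 44.5 kPa, so the stress path crosses the preconsolidation pressure — recompression up to σ'_p, then virgin compression beyond:
S_c = H/(1+e₀)·[C_r·log₁₀(σ'_p/σ'_0) + C_c·log₁₀(σ'_f/σ'_p)]
    = 4.1/1.64 × [0.067×log₁₀(44.5/39.205) + 0.36×log₁₀(67.105/44.5)]
    = 2.5 × [0.0036862 + 0.064222] = 0.1698 m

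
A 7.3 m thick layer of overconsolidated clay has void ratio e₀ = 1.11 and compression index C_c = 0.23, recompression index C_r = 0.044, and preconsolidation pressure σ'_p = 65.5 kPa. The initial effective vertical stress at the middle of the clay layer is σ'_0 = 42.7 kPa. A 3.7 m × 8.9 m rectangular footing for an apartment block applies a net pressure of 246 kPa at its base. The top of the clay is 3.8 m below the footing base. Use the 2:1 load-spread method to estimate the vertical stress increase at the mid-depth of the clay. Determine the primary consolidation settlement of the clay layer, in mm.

S_c ≈ 127 mm

Mid-depth of clay below the footing base: z = 3.8 + 7.3/2 = 7.45 m.
Stress increase at mid-clay by the 2:1 spreading method:
Δσ = qBL/((B+z)(L+z)) = 246×3.7×8.9/((3.7+7.45)(8.9+7.45)) = 44.436 kPa
Final effective stress: σ'_f = 42.7 + 44.436 = 87.136 kPa.
σ'_f = 87.136 > σ'_p = 65.5 kPa, so the stress path crosses the preconsolidation pressure — recompression up to σ'_p, then virgin compression beyond:
S_c = H/(1+e₀)·[C_r·log₁₀(σ'_p/σ'_0) + C_c·log₁₀(σ'_f/σ'_p)]
    = 7.3/2.11 × [0.044×log₁₀(65.5/42.7) + 0.23×log₁₀(87.136/65.5)]
    = 3.4597 × [0.0081758 + 0.02851] = 0.1269 m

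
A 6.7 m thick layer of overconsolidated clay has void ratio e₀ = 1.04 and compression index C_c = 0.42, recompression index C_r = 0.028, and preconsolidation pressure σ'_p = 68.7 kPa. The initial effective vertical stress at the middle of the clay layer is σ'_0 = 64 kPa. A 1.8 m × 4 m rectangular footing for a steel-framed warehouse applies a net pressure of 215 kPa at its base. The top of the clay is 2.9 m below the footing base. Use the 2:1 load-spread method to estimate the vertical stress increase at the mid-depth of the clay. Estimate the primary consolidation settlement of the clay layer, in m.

Mid-depth of clay below the footing base: z = 2.9 + 6.7/2 = 6.25 m.
Stress increase at mid-clay by the 2:1 spreading method:
Δσ = qBL/((B+z)(L+z)) = 215×1.8×4/((1.8+6.25)(4+6.25)) = 18.761 kPa
Final effective stress: σ'_f = 64 + 18.761 = 82.761 kPa.
σ'_f = 82.761 > σ'_p = 68.7 kPa, so the stress path crosses the preconsolidation pressure — recompression up to σ'_p, then virgin compression beyond:
S_c = H/(1+e₀)·[C_r·log₁₀(σ'_p/σ'_0) + C_c·log₁₀(σ'_f/σ'_p)]
    = 6.7/2.04 × [0.028×log₁₀(68.7/64) + 0.42×log₁₀(82.761/68.7)]
    = 3.2843 × [0.00086175 + 0.033965] = 0.1144 m

S_c ≈ 0.114 m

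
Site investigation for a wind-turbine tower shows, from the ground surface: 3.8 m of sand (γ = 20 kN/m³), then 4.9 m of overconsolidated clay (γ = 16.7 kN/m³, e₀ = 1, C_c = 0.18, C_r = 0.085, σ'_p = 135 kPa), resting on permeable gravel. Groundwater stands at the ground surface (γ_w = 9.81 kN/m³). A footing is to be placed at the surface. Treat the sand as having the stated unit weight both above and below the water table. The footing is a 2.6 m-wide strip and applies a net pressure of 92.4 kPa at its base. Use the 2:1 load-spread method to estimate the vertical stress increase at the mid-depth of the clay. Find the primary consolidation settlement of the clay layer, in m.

S_c ≈ 0.036 m

Mid-depth of clay below the ground surface: z = 3.8 + 4.9/2 = 6.25 m.
Total vertical stress at mid-clay: σ_v = 20×3.8 + 16.7×2.45 = 116.91 kPa.
Pore pressure: u = 9.81×(6.25 − 0) = 61.312 kPa.
Initial effective stress: σ'_0 = σ_v − u = 116.91 − 61.312 = 55.598 kPa.
Stress increase at mid-clay by the 2:1 spreading method:
Δσ = qB/(B+z) = 92.4×2.6/(2.6+6.25) = 27.146 kPa
Final effective stress: σ'_f = 55.598 + 27.146 = 82.744 kPa.
σ'_f = 82.744 ≤ σ'_p = 135 kPa, so the clay remains overconsolidated and only the recompression index applies:
S_c = C_r·H/(1+e₀)·log₁₀(σ'_f/σ'_0) = 0.085×4.9/2×log₁₀(82.744/55.598)
    = 0.20825 × 0.17268 = 0.03596 m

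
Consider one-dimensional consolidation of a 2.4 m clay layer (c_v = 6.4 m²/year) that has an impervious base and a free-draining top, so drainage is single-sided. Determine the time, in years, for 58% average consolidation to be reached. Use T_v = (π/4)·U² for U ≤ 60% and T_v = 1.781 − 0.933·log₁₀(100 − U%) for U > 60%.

t ≈ 0.238 years

Drainage path length: H_d = H = 2.4 m (single drainage).
U ≤ 60%: T_v = (π/4)·U² = (π/4)×0.58² = 0.26421.
t = T_v·H_d²/c_v = 0.26421×2.4²/6.4 = 0.2378 years.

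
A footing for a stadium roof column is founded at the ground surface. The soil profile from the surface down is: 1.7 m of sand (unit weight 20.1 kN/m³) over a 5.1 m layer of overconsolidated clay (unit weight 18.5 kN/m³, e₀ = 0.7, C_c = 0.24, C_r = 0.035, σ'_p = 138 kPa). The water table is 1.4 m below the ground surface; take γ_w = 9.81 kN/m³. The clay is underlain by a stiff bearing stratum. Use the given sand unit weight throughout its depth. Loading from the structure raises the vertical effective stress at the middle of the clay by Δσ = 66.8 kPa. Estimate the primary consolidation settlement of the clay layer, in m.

Mid-depth of clay below the ground surface: z = 1.7 + 5.1/2 = 4.25 m.
Total vertical stress at mid-clay: σ_v = 20.1×1.7 + 18.5×2.55 = 81.345 kPa.
Pore pressure: u = 9.81×(4.25 − 1.4) = 27.959 kPa.
Initial effective stress: σ'_0 = σ_v − u = 81.345 − 27.959 = 53.386 kPa.
Final effective stress: σ'_f = 53.386 + 66.8 = 120.19 kPa.
σ'_f = 120.19 ≤ σ'_p = 138 kPa, so the clay remains overconsolidated and only the recompression index applies:
S_c = C_r·H/(1+e₀)·log₁₀(σ'_f/σ'_0) = 0.035×5.1/1.7×log₁₀(120.19/53.386)
    = 0.105 × 0.35244 = 0.03701 m

S_c ≈ 0.037 m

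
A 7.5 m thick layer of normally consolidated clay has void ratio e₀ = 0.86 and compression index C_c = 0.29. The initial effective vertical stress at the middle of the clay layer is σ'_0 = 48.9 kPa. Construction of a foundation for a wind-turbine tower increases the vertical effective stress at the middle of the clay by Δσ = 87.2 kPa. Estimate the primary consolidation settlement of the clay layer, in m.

Final effective stress: σ'_f = σ'_0 + Δσ = 48.9 + 87.2 = 136.1 kPa.
Normally consolidated clay, so the full stress increment lies on the virgin compression line:
S_c = C_c·H/(1+e₀)·log₁₀(σ'_f/σ'_0) = 0.29×7.5/(1+0.86)×log₁₀(136.1/48.9)
    = 1.1694 × 0.44455 = 0.5199 m

S_c ≈ 0.52 m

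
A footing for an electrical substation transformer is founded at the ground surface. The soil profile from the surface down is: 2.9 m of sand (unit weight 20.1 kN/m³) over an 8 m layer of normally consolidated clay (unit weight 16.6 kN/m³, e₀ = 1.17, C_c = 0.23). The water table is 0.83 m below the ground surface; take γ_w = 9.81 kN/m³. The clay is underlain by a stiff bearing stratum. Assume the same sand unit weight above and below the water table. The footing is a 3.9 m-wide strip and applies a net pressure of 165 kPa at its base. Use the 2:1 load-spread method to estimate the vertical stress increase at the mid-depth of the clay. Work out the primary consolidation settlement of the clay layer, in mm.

S_c ≈ 239 mm

Mid-depth of clay below the ground surface: z = 2.9 + 8/2 = 6.9 m.
Total vertical stress at mid-clay: σ_v = 20.1×2.9 + 16.6×4 = 124.69 kPa.
Pore pressure: u = 9.81×(6.9 − 0.83) = 59.547 kPa.
Initial effective stress: σ'_0 = σ_v − u = 124.69 − 59.547 = 65.143 kPa.
Stress increase at mid-clay by the 2:1 spreading method:
Δσ = qB/(B+z) = 165×3.9/(3.9+6.9) = 59.583 kPa
Final effective stress: σ'_f = σ'_0 + Δσ = 65.143 + 59.583 = 124.73 kPa.
Normally consolidated clay, so the full stress increment lies on the virgin compression line:
S_c = C_c·H/(1+e₀)·log₁₀(σ'_f/σ'_0) = 0.23×8/(1+1.17)×log₁₀(124.73/65.143)
    = 0.84793 × 0.2821 = 0.2392 m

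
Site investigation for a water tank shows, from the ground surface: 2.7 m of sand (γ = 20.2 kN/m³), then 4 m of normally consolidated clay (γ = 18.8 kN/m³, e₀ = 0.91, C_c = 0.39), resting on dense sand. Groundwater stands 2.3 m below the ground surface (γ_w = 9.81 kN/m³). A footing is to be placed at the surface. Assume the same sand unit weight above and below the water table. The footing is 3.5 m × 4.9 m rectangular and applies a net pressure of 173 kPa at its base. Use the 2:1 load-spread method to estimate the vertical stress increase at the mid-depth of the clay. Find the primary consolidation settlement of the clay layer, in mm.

Mid-depth of clay below the ground surface: z = 2.7 + 4/2 = 4.7 m.
Total vertical stress at mid-clay: σ_v = 20.2×2.7 + 18.8×2 = 92.14 kPa.
Pore pressure: u = 9.81×(4.7 − 2.3) = 23.544 kPa.
Initial effective stress: σ'_0 = σ_v − u = 92.14 − 23.544 = 68.596 kPa.
Stress increase at mid-clay by the 2:1 spreading method:
Δσ = qBL/((B+z)(L+z)) = 173×3.5×4.9/((3.5+4.7)(4.9+4.7)) = 37.69 kPa
Final effective stress: σ'_f = σ'_0 + Δσ = 68.596 + 37.69 = 106.29 kPa.
Normally consolidated clay, so the full stress increment lies on the virgin compression line:
S_c = C_c·H/(1+e₀)·log₁₀(σ'_f/σ'_0) = 0.39×4/(1+0.91)×log₁₀(106.29/68.596)
    = 0.81675 × 0.19019 = 0.1553 m

S_c ≈ 155 mm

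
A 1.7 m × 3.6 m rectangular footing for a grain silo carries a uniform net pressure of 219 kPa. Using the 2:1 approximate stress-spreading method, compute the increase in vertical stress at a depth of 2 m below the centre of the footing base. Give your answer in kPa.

Δσ_z ≈ 64.7 kPa

By the 2:1 method the load spreads at 1 horizontal : 2 vertical, so at depth z the loaded area has grown by z in each plan dimension:
Δσ = qBL/((B+z)(L+z)) = 219×1.7×3.6/((1.7+2)(3.6+2)) = 64.685 kPa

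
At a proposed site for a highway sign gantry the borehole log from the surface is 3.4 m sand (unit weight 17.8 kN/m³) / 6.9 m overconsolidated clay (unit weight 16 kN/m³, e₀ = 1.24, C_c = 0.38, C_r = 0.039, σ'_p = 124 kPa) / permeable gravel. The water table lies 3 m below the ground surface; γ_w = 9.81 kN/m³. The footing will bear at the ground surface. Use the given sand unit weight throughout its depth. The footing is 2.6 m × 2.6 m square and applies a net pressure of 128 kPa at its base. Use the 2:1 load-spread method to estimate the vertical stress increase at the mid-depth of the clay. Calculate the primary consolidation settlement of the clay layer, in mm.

Mid-depth of clay below the ground surface: z = 3.4 + 6.9/2 = 6.85 m.
Total vertical stress at mid-clay: σ_v = 17.8×3.4 + 16×3.45 = 115.72 kPa.
Pore pressure: u = 9.81×(6.85 − 3) = 37.769 kPa.
Initial effective stress: σ'_0 = σ_v − u = 115.72 − 37.769 = 77.951 kPa.
Stress increase at mid-clay by the 2:1 spreading method:
Δσ = qBL/((B+z)(L+z)) = 128×2.6×2.6/((2.6+6.85)(2.6+6.85)) = 9.6893 kPa
Final effective stress: σ'_f = 77.951 + 9.6893 = 87.64 kPa.
σ'_f = 87.64 ≤ σ'_p = 124 kPa, so the clay remains overconsolidated and only the recompression index applies:
S_c = C_r·H/(1+e₀)·log₁₀(σ'_f/σ'_0) = 0.039×6.9/2.24×log₁₀(87.64/77.951)
    = 0.12014 × 0.050881 = 0.006113 m

S_c ≈ 6.11 mm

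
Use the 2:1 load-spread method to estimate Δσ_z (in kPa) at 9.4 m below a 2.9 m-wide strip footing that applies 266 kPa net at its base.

Δσ_z ≈ 62.7 kPa

By the 2:1 method the load spreads at 1 horizontal : 2 vertical, so at depth z the loaded area has grown by z in each plan dimension:
Δσ = qB/(B+z) = 266×2.9/(2.9+9.4) = 62.715 kPa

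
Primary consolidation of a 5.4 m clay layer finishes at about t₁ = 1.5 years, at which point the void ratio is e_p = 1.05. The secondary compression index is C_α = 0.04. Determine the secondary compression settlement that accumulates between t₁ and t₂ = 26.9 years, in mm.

Secondary compression: S_s = C_α·H/(1+e_p)·log₁₀(t₂/t₁)
S_s = 0.04×5.4/(1+1.05)×log₁₀(26.9/1.5)
    = 0.1054 × 1.254 = 0.1321 m

S_s ≈ 132 mm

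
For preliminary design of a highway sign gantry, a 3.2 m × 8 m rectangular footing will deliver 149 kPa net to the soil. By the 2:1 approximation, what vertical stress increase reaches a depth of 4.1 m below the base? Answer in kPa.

Δσ_z ≈ 43.2 kPa

By the 2:1 method the load spreads at 1 horizontal : 2 vertical, so at depth z the loaded area has grown by z in each plan dimension:
Δσ = qBL/((B+z)(L+z)) = 149×3.2×8/((3.2+4.1)(8+4.1)) = 43.184 kPa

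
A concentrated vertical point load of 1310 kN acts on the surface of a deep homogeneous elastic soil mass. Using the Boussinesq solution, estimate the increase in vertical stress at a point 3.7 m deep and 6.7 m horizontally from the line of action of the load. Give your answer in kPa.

Δσ_z ≈ 1.21 kPa

Boussinesq vertical stress below a point load on an elastic half-space:
Δσ_z = 3P/(2πz²) · [1 + (r/z)²]^(−5/2)
r/z = 6.7/3.7 = 1.8108; [1+(r/z)²]^(−5/2) = 0.026402.
Δσ_z = 3×1310/(2π×3.7²) × 0.026402 = 45.689 × 0.026402 = 1.206 kPa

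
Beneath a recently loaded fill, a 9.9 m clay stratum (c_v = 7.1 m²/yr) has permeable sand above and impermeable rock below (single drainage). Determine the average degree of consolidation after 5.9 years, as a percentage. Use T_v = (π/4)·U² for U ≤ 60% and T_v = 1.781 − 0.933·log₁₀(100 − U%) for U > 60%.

U ≈ 71.8 %

Drainage path length: H_d = H = 9.9 m (single drainage).
T_v = c_v·t/H_d² = 7.1×5.9/9.9² = 0.42741.
T_v = 0.42741 corresponds to the U > 60% branch:
U = 1 − 10^((1.781 − T_v)/0.933)/100 = 0.7176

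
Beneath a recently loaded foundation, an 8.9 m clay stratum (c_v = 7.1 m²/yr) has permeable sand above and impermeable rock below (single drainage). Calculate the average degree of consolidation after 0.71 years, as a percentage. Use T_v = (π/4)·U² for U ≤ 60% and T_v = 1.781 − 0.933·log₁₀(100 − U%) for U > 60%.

Drainage path length: H_d = H = 8.9 m (single drainage).
T_v = c_v·t/H_d² = 7.1×0.71/8.9² = 0.063641.
T_v = 0.063641 corresponds to the U ≤ 60% branch:
U = √(4T_v/π) = 0.2847

U ≈ 28.5 %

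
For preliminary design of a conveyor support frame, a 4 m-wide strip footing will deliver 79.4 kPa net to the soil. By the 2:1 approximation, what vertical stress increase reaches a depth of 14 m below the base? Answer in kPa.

Δσ_z ≈ 17.6 kPa

By the 2:1 method the load spreads at 1 horizontal : 2 vertical, so at depth z the loaded area has grown by z in each plan dimension:
Δσ = qB/(B+z) = 79.4×4/(4+14) = 17.644 kPa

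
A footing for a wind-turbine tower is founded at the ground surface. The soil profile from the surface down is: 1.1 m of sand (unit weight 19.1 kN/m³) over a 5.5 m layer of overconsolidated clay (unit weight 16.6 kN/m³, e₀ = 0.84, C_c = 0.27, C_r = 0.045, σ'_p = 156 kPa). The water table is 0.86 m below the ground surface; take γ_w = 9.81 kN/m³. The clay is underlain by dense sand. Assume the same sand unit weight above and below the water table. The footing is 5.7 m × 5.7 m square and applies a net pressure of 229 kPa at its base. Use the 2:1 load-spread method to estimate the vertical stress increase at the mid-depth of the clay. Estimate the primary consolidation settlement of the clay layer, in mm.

S_c ≈ 67.7 mm

Mid-depth of clay below the ground surface: z = 1.1 + 5.5/2 = 3.85 m.
Total vertical stress at mid-clay: σ_v = 19.1×1.1 + 16.6×2.75 = 66.66 kPa.
Pore pressure: u = 9.81×(3.85 − 0.86) = 29.332 kPa.
Initial effective stress: σ'_0 = σ_v − u = 66.66 − 29.332 = 37.328 kPa.
Stress increase at mid-clay by the 2:1 spreading method:
Δσ = qBL/((B+z)(L+z)) = 229×5.7×5.7/((5.7+3.85)(5.7+3.85)) = 81.579 kPa
Final effective stress: σ'_f = 37.328 + 81.579 = 118.91 kPa.
σ'_f = 118.91 ≤ σ'_p = 156 kPa, so the clay remains overconsolidated and only the recompression index applies:
S_c = C_r·H/(1+e₀)·log₁₀(σ'_f/σ'_0) = 0.045×5.5/1.84×log₁₀(118.91/37.328)
    = 0.13451 × 0.50318 = 0.06768 m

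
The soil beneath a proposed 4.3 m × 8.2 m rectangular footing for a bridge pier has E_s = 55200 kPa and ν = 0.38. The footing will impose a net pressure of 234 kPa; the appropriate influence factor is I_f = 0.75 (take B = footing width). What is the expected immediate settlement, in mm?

S_e ≈ 11.7 mm

Immediate (elastic) settlement: S_e = q·B·(1−ν²)/E_s · I_f.
S_e = 234 × 4.3 × (1 − 0.38²) / 55200 × 0.75
    = 234 × 4.3 × 0.8556 / 55200 × 0.75
    = 0.0117 m = 11.7 mm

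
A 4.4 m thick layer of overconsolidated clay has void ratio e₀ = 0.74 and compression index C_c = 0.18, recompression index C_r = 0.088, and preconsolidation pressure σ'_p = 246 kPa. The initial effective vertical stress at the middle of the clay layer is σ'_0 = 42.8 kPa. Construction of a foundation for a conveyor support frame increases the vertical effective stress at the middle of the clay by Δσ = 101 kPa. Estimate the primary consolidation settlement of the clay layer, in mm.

Final effective stress: σ'_f = 42.8 + 101 = 143.8 kPa.
σ'_f = 143.8 ≤ σ'_p = 246 kPa, so the clay remains overconsolidated and only the recompression index applies:
S_c = C_r·H/(1+e₀)·log₁₀(σ'_f/σ'_0) = 0.088×4.4/1.74×log₁₀(143.8/42.8)
    = 0.22253 × 0.52632 = 0.1171 m

S_c ≈ 117 mm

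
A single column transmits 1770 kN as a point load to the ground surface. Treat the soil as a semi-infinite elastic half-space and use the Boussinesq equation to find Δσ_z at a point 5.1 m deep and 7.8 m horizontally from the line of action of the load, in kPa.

Boussinesq vertical stress below a point load on an elastic half-space:
Δσ_z = 3P/(2πz²) · [1 + (r/z)²]^(−5/2)
r/z = 7.8/5.1 = 1.5294; [1+(r/z)²]^(−5/2) = 0.049082.
Δσ_z = 3×1770/(2π×5.1²) × 0.049082 = 32.492 × 0.049082 = 1.595 kPa

Δσ_z ≈ 1.59 kPa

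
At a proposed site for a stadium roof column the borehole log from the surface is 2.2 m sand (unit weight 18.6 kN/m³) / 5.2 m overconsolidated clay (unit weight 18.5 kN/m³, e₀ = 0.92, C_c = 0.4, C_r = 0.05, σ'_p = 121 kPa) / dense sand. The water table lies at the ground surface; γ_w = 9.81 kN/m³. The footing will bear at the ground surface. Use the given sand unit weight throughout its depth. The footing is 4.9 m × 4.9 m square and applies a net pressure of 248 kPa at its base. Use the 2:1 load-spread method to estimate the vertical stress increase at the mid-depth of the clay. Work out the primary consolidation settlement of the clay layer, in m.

S_c ≈ 0.0541 m

Mid-depth of clay below the ground surface: z = 2.2 + 5.2/2 = 4.8 m.
Total vertical stress at mid-clay: σ_v = 18.6×2.2 + 18.5×2.6 = 89.02 kPa.
Pore pressure: u = 9.81×(4.8 − 0) = 47.088 kPa.
Initial effective stress: σ'_0 = σ_v − u = 89.02 − 47.088 = 41.932 kPa.
Stress increase at mid-clay by the 2:1 spreading method:
Δσ = qBL/((B+z)(L+z)) = 248×4.9×4.9/((4.9+4.8)(4.9+4.8)) = 63.285 kPa
Final effective stress: σ'_f = 41.932 + 63.285 = 105.22 kPa.
σ'_f = 105.22 ≤ σ'_p = 121 kPa, so the clay remains overconsolidated and only the recompression index applies:
S_c = C_r·H/(1+e₀)·log₁₀(σ'_f/σ'_0) = 0.05×5.2/1.92×log₁₀(105.22/41.932)
    = 0.13542 × 0.39955 = 0.05411 m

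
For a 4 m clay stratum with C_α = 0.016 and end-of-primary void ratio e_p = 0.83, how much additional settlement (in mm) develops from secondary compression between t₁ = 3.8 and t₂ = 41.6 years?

S_s ≈ 36.3 mm

Secondary compression: S_s = C_α·H/(1+e_p)·log₁₀(t₂/t₁)
S_s = 0.016×4/(1+0.83)×log₁₀(41.6/3.8)
    = 0.03497 × 1.039 = 0.03635 m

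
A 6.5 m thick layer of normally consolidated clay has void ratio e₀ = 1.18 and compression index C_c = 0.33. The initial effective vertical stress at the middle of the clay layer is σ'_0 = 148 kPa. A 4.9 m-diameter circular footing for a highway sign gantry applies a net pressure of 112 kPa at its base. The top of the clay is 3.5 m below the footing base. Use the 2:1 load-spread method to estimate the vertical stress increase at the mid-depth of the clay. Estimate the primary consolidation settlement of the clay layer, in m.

Mid-depth of clay below the footing base: z = 3.5 + 6.5/2 = 6.75 m.
Stress increase at mid-clay by the 2:1 spreading method:
Δσ ≈ qD²/(D+z)² = 112×4.9²/(4.9+6.75)² = 19.813 kPa
Final effective stress: σ'_f = σ'_0 + Δσ = 148 + 19.813 = 167.81 kPa.
Normally consolidated clay, so the full stress increment lies on the virgin compression line:
S_c = C_c·H/(1+e₀)·log₁₀(σ'_f/σ'_0) = 0.33×6.5/(1+1.18)×log₁₀(167.81/148)
    = 0.98394 × 0.054556 = 0.05368 m

S_c ≈ 0.0537 m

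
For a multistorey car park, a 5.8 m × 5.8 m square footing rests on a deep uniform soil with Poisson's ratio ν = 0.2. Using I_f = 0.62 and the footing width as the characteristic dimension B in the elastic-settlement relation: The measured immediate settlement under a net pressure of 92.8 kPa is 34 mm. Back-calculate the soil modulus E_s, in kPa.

S_e = q·B·(1−ν²)/E_s · I_f  ⇒  E_s = q·B·(1−ν²)·I_f / S_e.
E_s = 92.8 × 5.8 × 0.96 × 0.62 / 0.034 = 9422 kPa

E_s ≈ 9420 kPa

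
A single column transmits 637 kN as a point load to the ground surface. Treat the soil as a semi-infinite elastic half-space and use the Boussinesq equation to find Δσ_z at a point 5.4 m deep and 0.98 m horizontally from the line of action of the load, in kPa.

Boussinesq vertical stress below a point load on an elastic half-space:
Δσ_z = 3P/(2πz²) · [1 + (r/z)²]^(−5/2)
r/z = 0.98/5.4 = 0.18148; [1+(r/z)²]^(−5/2) = 0.92218.
Δσ_z = 3×637/(2π×5.4²) × 0.92218 = 10.43 × 0.92218 = 9.618 kPa

Δσ_z ≈ 9.62 kPa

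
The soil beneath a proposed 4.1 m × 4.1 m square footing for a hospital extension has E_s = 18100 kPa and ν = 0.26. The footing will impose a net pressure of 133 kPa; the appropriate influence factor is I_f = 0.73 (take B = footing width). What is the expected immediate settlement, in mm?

S_e ≈ 20.5 mm

Immediate (elastic) settlement: S_e = q·B·(1−ν²)/E_s · I_f.
S_e = 133 × 4.1 × (1 − 0.26²) / 18100 × 0.73
    = 133 × 4.1 × 0.9324 / 18100 × 0.73
    = 0.02051 m = 20.51 mm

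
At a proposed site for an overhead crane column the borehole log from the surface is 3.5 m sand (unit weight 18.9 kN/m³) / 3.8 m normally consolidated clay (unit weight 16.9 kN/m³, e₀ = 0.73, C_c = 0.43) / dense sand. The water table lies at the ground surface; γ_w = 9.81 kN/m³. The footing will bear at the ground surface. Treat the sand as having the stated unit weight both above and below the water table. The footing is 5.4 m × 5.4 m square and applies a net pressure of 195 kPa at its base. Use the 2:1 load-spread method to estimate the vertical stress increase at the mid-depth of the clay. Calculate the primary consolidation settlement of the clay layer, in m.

Mid-depth of clay below the ground surface: z = 3.5 + 3.8/2 = 5.4 m.
Total vertical stress at mid-clay: σ_v = 18.9×3.5 + 16.9×1.9 = 98.26 kPa.
Pore pressure: u = 9.81×(5.4 − 0) = 52.974 kPa.
Initial effective stress: σ'_0 = σ_v − u = 98.26 − 52.974 = 45.286 kPa.
Stress increase at mid-clay by the 2:1 spreading method:
Δσ = qBL/((B+z)(L+z)) = 195×5.4×5.4/((5.4+5.4)(5.4+5.4)) = 48.75 kPa
Final effective stress: σ'_f = σ'_0 + Δσ = 45.286 + 48.75 = 94.036 kPa.
Normally consolidated clay, so the full stress increment lies on the virgin compression line:
S_c = C_c·H/(1+e₀)·log₁₀(σ'_f/σ'_0) = 0.43×3.8/(1+0.73)×log₁₀(94.036/45.286)
    = 0.94451 × 0.31733 = 0.2997 m

S_c ≈ 0.3 m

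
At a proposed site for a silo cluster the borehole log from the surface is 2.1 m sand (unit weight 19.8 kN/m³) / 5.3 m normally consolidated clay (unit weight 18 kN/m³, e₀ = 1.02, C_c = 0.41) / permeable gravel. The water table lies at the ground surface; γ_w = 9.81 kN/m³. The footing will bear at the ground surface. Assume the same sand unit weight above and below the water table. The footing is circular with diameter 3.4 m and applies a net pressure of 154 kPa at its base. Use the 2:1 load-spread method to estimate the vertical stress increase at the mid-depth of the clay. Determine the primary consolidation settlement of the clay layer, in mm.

S_c ≈ 228 mm

Mid-depth of clay below the ground surface: z = 2.1 + 5.3/2 = 4.75 m.
Total vertical stress at mid-clay: σ_v = 19.8×2.1 + 18×2.65 = 89.28 kPa.
Pore pressure: u = 9.81×(4.75 − 0) = 46.598 kPa.
Initial effective stress: σ'_0 = σ_v − u = 89.28 − 46.598 = 42.682 kPa.
Stress increase at mid-clay by the 2:1 spreading method:
Δσ ≈ qD²/(D+z)² = 154×3.4²/(3.4+4.75)² = 26.802 kPa
Final effective stress: σ'_f = σ'_0 + Δσ = 42.682 + 26.802 = 69.484 kPa.
Normally consolidated clay, so the full stress increment lies on the virgin compression line:
S_c = C_c·H/(1+e₀)·log₁₀(σ'_f/σ'_0) = 0.41×5.3/(1+1.02)×log₁₀(69.484/42.682)
    = 1.0757 × 0.21164 = 0.2277 m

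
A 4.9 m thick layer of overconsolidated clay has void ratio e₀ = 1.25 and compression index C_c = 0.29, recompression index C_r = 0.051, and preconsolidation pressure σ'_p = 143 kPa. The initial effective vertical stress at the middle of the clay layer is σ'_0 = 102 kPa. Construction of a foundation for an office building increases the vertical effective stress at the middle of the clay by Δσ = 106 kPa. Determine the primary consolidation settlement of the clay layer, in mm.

Final effective stress: σ'_f = 102 + 106 = 208 kPa.
σ'_f = 208 > σ'_p = 143 kPa, so the stress path crosses the preconsolidation pressure — recompression up to σ'_p, then virgin compression beyond:
S_c = H/(1+e₀)·[C_r·log₁₀(σ'_p/σ'_0) + C_c·log₁₀(σ'_f/σ'_p)]
    = 4.9/2.25 × [0.051×log₁₀(143/102) + 0.29×log₁₀(208/143)]
    = 2.1778 × [0.0074835 + 0.047191] = 0.1191 m

S_c ≈ 119 mm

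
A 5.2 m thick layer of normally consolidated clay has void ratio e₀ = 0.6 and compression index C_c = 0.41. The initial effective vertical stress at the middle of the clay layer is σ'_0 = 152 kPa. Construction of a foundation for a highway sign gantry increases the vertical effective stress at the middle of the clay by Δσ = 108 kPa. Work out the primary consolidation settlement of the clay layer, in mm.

Final effective stress: σ'_f = σ'_0 + Δσ = 152 + 108 = 260 kPa.
Normally consolidated clay, so the full stress increment lies on the virgin compression line:
S_c = C_c·H/(1+e₀)·log₁₀(σ'_f/σ'_0) = 0.41×5.2/(1+0.6)×log₁₀(260/152)
    = 1.3325 × 0.23313 = 0.3106 m

S_c ≈ 311 mm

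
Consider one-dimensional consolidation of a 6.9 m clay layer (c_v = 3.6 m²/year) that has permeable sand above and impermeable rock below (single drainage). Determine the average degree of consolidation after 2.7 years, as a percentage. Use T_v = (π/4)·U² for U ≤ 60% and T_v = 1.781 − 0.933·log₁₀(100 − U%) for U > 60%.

U ≈ 51 %

Drainage path length: H_d = H = 6.9 m (single drainage).
T_v = c_v·t/H_d² = 3.6×2.7/6.9² = 0.20416.
T_v = 0.20416 corresponds to the U ≤ 60% branch:
U = √(4T_v/π) = 0.5098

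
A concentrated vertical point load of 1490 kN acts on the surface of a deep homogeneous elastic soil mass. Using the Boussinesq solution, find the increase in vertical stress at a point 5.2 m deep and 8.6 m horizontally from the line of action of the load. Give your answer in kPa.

Boussinesq vertical stress below a point load on an elastic half-space:
Δσ_z = 3P/(2πz²) · [1 + (r/z)²]^(−5/2)
r/z = 8.6/5.2 = 1.6538; [1+(r/z)²]^(−5/2) = 0.037086.
Δσ_z = 3×1490/(2π×5.2²) × 0.037086 = 26.31 × 0.037086 = 0.9757 kPa

Δσ_z ≈ 0.976 kPa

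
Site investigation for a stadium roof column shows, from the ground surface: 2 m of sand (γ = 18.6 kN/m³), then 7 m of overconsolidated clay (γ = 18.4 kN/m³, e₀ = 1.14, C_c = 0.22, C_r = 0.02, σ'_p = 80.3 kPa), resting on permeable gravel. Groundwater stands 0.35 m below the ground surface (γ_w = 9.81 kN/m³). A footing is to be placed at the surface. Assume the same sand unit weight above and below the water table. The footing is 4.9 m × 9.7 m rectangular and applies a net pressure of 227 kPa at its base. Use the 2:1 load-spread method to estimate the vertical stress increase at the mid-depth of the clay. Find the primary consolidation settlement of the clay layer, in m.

Mid-depth of clay below the ground surface: z = 2 + 7/2 = 5.5 m.
Total vertical stress at mid-clay: σ_v = 18.6×2 + 18.4×3.5 = 101.6 kPa.
Pore pressure: u = 9.81×(5.5 − 0.35) = 50.522 kPa.
Initial effective stress: σ'_0 = σ_v − u = 101.6 − 50.522 = 51.078 kPa.
Stress increase at mid-clay by the 2:1 spreading method:
Δσ = qBL/((B+z)(L+z)) = 227×4.9×9.7/((4.9+5.5)(9.7+5.5)) = 68.252 kPa
Final effective stress: σ'_f = 51.078 + 68.252 = 119.33 kPa.
σ'_f = 119.33 > σ'_p = 80.3 kPa, so the stress path crosses the preconsolidation pressure — recompression up to σ'_p, then virgin compression beyond:
S_c = H/(1+e₀)·[C_r·log₁₀(σ'_p/σ'_0) + C_c·log₁₀(σ'_f/σ'_p)]
    = 7/2.14 × [0.02×log₁₀(80.3/51.078) + 0.22×log₁₀(119.33/80.3)]
    = 3.271 × [0.0039296 + 0.037848] = 0.1367 m

S_c ≈ 0.137 m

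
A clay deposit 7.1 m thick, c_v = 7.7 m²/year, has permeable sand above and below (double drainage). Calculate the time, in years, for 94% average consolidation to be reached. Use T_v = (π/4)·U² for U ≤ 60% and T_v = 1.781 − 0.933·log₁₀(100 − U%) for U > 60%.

t ≈ 1.73 years

Drainage path length: H_d = H/2 = 3.55 m (double drainage).
U > 60%: T_v = 1.781 − 0.933·log₁₀(100 − 94) = 1.055.
t = T_v·H_d²/c_v = 1.055×3.55²/7.7 = 1.727 years.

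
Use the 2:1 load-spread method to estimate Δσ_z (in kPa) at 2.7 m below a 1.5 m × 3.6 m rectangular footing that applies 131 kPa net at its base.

By the 2:1 method the load spreads at 1 horizontal : 2 vertical, so at depth z the loaded area has grown by z in each plan dimension:
Δσ = qBL/((B+z)(L+z)) = 131×1.5×3.6/((1.5+2.7)(3.6+2.7)) = 26.735 kPa

Δσ_z ≈ 26.7 kPa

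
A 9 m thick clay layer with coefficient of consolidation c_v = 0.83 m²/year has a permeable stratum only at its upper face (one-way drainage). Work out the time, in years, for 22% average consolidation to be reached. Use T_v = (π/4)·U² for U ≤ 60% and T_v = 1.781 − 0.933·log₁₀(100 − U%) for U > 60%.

t ≈ 3.71 years

Drainage path length: H_d = H = 9 m (single drainage).
U ≤ 60%: T_v = (π/4)·U² = (π/4)×0.22² = 0.038013.
t = T_v·H_d²/c_v = 0.038013×9²/0.83 = 3.71 years.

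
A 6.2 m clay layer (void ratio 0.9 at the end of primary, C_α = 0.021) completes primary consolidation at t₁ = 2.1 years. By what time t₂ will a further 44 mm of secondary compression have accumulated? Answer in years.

S_s = C_α·H/(1+e_p)·log₁₀(t₂/t₁) ⇒ log₁₀(t₂/t₁) = S_s·(1+e_p)/(C_α·H).
log₁₀(t₂/t₁) = 0.044 × (1+0.9) / (0.021×6.2) = 0.6421
t₂ = t₁ × 10^0.6421 = 2.1 × 4.386 = 9.211 years

t₂ ≈ 9.21 years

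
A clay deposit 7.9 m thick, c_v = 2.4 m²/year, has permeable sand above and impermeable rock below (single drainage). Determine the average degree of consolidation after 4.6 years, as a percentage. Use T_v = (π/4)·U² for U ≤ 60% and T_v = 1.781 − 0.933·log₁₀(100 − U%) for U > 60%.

U ≈ 47.5 %

Drainage path length: H_d = H = 7.9 m (single drainage).
T_v = c_v·t/H_d² = 2.4×4.6/7.9² = 0.17689.
T_v = 0.17689 corresponds to the U ≤ 60% branch:
U = √(4T_v/π) = 0.4746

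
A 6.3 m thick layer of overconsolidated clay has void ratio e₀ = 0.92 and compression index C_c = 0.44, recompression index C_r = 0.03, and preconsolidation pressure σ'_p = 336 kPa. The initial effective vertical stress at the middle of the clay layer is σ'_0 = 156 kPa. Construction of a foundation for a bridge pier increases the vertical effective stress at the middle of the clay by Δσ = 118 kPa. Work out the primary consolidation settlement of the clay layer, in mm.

S_c ≈ 24.1 mm

Final effective stress: σ'_f = 156 + 118 = 274 kPa.
σ'_f = 274 ≤ σ'_p = 336 kPa, so the clay remains overconsolidated and only the recompression index applies:
S_c = C_r·H/(1+e₀)·log₁₀(σ'_f/σ'_0) = 0.03×6.3/1.92×log₁₀(274/156)
    = 0.098436 × 0.24463 = 0.02408 m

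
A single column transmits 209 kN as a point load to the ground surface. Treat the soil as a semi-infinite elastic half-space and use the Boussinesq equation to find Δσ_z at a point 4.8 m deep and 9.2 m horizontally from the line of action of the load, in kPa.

Boussinesq vertical stress below a point load on an elastic half-space:
Δσ_z = 3P/(2πz²) · [1 + (r/z)²]^(−5/2)
r/z = 9.2/4.8 = 1.9167; [1+(r/z)²]^(−5/2) = 0.021177.
Δσ_z = 3×209/(2π×4.8²) × 0.021177 = 4.3312 × 0.021177 = 0.09172 kPa

Δσ_z ≈ 0.0917 kPa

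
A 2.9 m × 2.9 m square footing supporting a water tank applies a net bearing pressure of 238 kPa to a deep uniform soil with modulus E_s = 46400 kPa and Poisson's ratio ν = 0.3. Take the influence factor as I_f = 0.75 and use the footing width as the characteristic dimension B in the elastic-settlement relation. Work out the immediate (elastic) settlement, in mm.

S_e ≈ 10.2 mm

Immediate (elastic) settlement: S_e = q·B·(1−ν²)/E_s · I_f.
S_e = 238 × 2.9 × (1 − 0.3²) / 46400 × 0.75
    = 238 × 2.9 × 0.91 / 46400 × 0.75
    = 0.01015 m = 10.15 mm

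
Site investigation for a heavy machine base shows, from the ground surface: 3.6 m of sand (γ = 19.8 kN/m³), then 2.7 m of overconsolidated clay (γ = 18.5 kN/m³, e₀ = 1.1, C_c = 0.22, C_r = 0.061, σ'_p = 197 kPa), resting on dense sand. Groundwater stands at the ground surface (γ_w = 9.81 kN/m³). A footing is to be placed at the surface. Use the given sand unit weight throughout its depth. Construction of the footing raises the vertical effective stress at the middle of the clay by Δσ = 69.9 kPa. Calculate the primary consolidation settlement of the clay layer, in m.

Mid-depth of clay below the ground surface: z = 3.6 + 2.7/2 = 4.95 m.
Total vertical stress at mid-clay: σ_v = 19.8×3.6 + 18.5×1.35 = 96.255 kPa.
Pore pressure: u = 9.81×(4.95 − 0) = 48.56 kPa.
Initial effective stress: σ'_0 = σ_v − u = 96.255 − 48.56 = 47.695 kPa.
Final effective stress: σ'_f = 47.695 + 69.9 = 117.59 kPa.
σ'_f = 117.59 ≤ σ'_p = 197 kPa, so the clay remains overconsolidated and only the recompression index applies:
S_c = C_r·H/(1+e₀)·log₁₀(σ'_f/σ'_0) = 0.061×2.7/2.1×log₁₀(117.59/47.695)
    = 0.078428 × 0.3919 = 0.03074 m

S_c ≈ 0.0307 m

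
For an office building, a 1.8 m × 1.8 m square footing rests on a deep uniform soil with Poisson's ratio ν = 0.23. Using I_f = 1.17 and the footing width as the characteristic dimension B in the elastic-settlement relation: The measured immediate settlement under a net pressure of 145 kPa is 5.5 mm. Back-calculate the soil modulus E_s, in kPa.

E_s ≈ 52600 kPa

S_e = q·B·(1−ν²)/E_s · I_f  ⇒  E_s = q·B·(1−ν²)·I_f / S_e.
E_s = 145 × 1.8 × 0.9471 × 1.17 / 0.0055 = 52580 kPa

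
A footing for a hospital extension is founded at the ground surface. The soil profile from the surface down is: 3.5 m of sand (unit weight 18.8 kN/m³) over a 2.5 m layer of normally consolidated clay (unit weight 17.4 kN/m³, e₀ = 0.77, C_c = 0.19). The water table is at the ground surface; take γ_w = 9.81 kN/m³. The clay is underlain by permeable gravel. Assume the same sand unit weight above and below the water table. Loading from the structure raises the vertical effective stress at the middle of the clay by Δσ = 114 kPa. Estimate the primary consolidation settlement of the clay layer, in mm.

Mid-depth of clay below the ground surface: z = 3.5 + 2.5/2 = 4.75 m.
Total vertical stress at mid-clay: σ_v = 18.8×3.5 + 17.4×1.25 = 87.55 kPa.
Pore pressure: u = 9.81×(4.75 − 0) = 46.598 kPa.
Initial effective stress: σ'_0 = σ_v − u = 87.55 − 46.598 = 40.952 kPa.
Final effective stress: σ'_f = σ'_0 + Δσ = 40.952 + 114 = 154.95 kPa.
Normally consolidated clay, so the full stress increment lies on the virgin compression line:
S_c = C_c·H/(1+e₀)·log₁₀(σ'_f/σ'_0) = 0.19×2.5/(1+0.77)×log₁₀(154.95/40.952)
    = 0.26836 × 0.57792 = 0.1551 m

S_c ≈ 155 mm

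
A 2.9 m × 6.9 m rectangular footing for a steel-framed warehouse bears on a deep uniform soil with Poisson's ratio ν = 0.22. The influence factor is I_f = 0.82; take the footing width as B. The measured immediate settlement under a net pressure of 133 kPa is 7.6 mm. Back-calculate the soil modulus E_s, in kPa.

S_e = q·B·(1−ν²)/E_s · I_f  ⇒  E_s = q·B·(1−ν²)·I_f / S_e.
E_s = 133 × 2.9 × 0.9516 × 0.82 / 0.0076 = 39600 kPa

E_s ≈ 39600 kPa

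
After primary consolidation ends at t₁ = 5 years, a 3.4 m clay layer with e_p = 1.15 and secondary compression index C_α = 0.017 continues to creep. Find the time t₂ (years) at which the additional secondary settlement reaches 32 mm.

t₂ ≈ 77.5 years

S_s = C_α·H/(1+e_p)·log₁₀(t₂/t₁) ⇒ log₁₀(t₂/t₁) = S_s·(1+e_p)/(C_α·H).
log₁₀(t₂/t₁) = 0.032 × (1+1.15) / (0.017×3.4) = 1.19
t₂ = t₁ × 10^1.19 = 5 × 15.5 = 77.5 years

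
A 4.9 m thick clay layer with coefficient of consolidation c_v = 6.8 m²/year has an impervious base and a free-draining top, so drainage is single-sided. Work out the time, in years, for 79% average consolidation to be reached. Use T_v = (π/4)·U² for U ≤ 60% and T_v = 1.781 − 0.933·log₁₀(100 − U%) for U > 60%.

t ≈ 1.93 years

Drainage path length: H_d = H = 4.9 m (single drainage).
U > 60%: T_v = 1.781 − 0.933·log₁₀(100 − 79) = 0.54737.
t = T_v·H_d²/c_v = 0.54737×4.9²/6.8 = 1.933 years.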